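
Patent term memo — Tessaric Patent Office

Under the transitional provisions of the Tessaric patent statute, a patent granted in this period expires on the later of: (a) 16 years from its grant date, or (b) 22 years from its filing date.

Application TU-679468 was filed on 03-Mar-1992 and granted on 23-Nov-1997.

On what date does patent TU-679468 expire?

2014-03-03

(a) grant + 16 years → 23 November 2013.
(b) filing + 22 years → 3 March 2014.
Later of the two: 3 March 2014.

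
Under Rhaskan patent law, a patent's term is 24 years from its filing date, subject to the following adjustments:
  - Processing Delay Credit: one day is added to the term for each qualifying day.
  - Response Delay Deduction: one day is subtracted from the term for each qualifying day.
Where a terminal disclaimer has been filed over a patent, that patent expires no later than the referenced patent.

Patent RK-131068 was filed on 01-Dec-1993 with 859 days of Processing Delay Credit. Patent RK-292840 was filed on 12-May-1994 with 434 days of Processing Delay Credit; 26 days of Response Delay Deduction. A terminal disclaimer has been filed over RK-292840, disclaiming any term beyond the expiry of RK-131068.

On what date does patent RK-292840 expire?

2019-06-24

Natural term of RK-292840:
  Base: filing + 24 years → 12 May 2018.
  Processing Delay Credit: +434 days → 20 July 2019.
  Response Delay Deduction: −26 days → 24 June 2019.
Expiry of referenced patent RK-131068:
  Base: filing + 24 years → 1 December 2017.
  Processing Delay Credit: +859 days → 8 April 2020.
Terminal disclaimer: RK-292840 expires on the earlier of 24 June 2019 and 8 April 2020.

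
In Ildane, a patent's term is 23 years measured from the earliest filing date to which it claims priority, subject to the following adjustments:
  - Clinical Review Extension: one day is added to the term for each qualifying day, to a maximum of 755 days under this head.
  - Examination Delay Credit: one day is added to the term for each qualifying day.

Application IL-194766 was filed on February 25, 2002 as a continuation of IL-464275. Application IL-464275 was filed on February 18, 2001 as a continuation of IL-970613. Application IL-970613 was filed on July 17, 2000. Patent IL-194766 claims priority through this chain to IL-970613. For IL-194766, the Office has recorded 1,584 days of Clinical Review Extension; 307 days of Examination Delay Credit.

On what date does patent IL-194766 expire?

2026-06-13

Earliest priority filing: 17 July 2000.
Base term: 17 July 2000 + 23 years → 17 July 2023.
Clinical Review Extension: 1584 days claimed exceeds the 755-day cap, so +755 days → 10 August 2025.
Examination Delay Credit: +307 days → 13 June 2026.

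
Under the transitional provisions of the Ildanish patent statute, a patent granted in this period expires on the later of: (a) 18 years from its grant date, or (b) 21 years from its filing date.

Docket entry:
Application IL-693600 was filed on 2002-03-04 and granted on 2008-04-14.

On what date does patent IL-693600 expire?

(a) grant + 18 years → 14 April 2026.
(b) filing + 21 years → 4 March 2023.
Later of the two: 14 April 2026.

2026-04-14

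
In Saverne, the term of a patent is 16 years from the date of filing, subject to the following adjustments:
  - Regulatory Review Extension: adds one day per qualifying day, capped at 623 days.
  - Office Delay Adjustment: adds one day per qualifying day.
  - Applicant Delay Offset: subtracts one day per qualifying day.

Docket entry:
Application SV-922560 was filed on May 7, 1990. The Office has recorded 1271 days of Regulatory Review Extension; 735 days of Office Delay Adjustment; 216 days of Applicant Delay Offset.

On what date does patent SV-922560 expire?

Base term: filing date + 16 years → 7 May 2006.
Regulatory Review Extension: 1271 days claimed exceeds the 623-day cap, so +623 days → 20 January 2008.
Office Delay Adjustment: +735 days → 24 January 2010.
Applicant Delay Offset: −216 days → 22 June 2009.

2009-06-22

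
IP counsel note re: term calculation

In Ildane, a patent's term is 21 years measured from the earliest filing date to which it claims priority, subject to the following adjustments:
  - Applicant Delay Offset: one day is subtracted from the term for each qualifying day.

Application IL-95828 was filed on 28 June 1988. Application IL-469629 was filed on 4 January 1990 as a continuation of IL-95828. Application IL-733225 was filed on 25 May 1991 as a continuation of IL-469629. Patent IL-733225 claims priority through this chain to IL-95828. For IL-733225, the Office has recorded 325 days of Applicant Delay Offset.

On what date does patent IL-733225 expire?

August 7, 2008

Earliest priority filing: 28 June 1988.
Base term: 28 June 1988 + 21 years → 28 June 2009.
Applicant Delay Offset: −325 days → 7 August 2008.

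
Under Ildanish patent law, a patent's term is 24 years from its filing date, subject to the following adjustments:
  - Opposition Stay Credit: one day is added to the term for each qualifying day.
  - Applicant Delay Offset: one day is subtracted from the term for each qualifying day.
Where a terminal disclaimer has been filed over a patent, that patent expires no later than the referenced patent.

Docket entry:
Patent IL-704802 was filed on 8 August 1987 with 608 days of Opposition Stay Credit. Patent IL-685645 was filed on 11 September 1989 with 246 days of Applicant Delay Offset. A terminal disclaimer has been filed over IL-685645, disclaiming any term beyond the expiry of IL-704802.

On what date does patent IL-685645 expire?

2013-01-08

Natural term of IL-685645:
  Base: filing + 24 years → 11 September 2013.
  Applicant Delay Offset: −246 days → 8 January 2013.
Expiry of referenced patent IL-704802:
  Base: filing + 24 years → 8 August 2011.
  Opposition Stay Credit: +608 days → 7 April 2013.
Terminal disclaimer: IL-685645 expires on the earlier of 8 January 2013 and 7 April 2013.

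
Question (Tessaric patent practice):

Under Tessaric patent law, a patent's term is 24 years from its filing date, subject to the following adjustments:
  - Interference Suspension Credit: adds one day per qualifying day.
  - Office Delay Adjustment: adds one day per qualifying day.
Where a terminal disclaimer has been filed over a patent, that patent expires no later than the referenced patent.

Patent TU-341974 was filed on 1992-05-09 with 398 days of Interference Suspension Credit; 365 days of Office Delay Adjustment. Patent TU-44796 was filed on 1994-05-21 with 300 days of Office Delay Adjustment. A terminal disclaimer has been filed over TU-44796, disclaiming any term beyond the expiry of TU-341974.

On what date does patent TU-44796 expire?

June 11, 2018

Natural term of TU-44796:
  Base: filing + 24 years → 21 May 2018.
  Office Delay Adjustment: +300 days → 17 March 2019.
Expiry of referenced patent TU-341974:
  Base: filing + 24 years → 9 May 2016.
  Interference Suspension Credit: +398 days → 11 June 2017.
  Office Delay Adjustment: +365 days → 11 June 2018.
Terminal disclaimer: TU-44796 expires on the earlier of 17 March 2019 and 11 June 2018.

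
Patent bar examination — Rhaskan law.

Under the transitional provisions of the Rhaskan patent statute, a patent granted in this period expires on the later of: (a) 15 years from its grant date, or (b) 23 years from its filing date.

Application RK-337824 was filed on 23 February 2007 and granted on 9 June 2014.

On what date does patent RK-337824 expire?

2030-02-23

(a) grant + 15 years → 9 June 2029.
(b) filing + 23 years → 23 February 2030.
Later of the two: 23 February 2030.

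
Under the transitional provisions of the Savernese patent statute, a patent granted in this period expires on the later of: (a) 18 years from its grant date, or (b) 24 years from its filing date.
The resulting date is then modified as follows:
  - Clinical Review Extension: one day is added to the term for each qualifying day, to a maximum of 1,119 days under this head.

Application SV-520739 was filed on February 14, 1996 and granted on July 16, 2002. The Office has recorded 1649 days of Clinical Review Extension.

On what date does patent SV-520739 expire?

August 9, 2023

(a) grant + 18 years → 16 July 2020.
(b) filing + 24 years → 14 February 2020.
Later of the two: 16 July 2020.
Clinical Review Extension: 1649 days claimed exceeds the 1119-day cap, so +1119 days → 9 August 2023.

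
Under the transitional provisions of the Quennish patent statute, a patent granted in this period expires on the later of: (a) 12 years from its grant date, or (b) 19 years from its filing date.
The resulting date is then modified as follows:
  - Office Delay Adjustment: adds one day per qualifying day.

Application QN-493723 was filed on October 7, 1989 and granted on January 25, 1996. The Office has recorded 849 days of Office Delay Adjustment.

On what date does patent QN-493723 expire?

February 3, 2011

(a) grant + 12 years → 25 January 2008.
(b) filing + 19 years → 7 October 2008.
Later of the two: 7 October 2008.
Office Delay Adjustment: +849 days → 3 February 2011.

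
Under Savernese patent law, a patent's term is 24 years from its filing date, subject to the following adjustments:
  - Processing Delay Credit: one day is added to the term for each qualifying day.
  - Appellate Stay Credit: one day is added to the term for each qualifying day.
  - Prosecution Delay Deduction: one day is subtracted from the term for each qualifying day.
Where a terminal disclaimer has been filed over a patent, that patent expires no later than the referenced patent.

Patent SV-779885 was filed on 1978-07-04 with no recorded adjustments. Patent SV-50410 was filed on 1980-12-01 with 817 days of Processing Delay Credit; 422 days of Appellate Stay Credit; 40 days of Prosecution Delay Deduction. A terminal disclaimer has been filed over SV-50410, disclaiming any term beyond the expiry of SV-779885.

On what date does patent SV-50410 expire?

July 4, 2002

Natural term of SV-50410:
  Base: filing + 24 years → 1 December 2004.
  Processing Delay Credit: +817 days → 26 February 2007.
  Appellate Stay Credit: +422 days → 23 April 2008.
  Prosecution Delay Deduction: −40 days → 14 March 2008.
Expiry of referenced patent SV-779885:
  Base: filing + 24 years → 4 July 2002.
Terminal disclaimer: SV-50410 expires on the earlier of 14 March 2008 and 4 July 2002.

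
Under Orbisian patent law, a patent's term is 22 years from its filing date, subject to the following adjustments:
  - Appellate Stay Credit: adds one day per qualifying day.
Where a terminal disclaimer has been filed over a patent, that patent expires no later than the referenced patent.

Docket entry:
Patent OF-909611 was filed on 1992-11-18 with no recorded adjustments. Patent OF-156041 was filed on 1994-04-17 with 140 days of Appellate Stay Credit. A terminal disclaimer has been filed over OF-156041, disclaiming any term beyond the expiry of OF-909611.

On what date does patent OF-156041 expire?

Natural term of OF-156041:
  Base: filing + 22 years → 17 April 2016.
  Appellate Stay Credit: +140 days → 4 September 2016.
Expiry of referenced patent OF-909611:
  Base: filing + 22 years → 18 November 2014.
Terminal disclaimer: OF-156041 expires on the earlier of 4 September 2016 and 18 November 2014.

2014-11-18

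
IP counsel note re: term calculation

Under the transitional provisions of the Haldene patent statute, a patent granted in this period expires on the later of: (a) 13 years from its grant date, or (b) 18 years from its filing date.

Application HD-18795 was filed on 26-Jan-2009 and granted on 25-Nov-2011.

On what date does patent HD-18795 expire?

(a) grant + 13 years → 25 November 2024.
(b) filing + 18 years → 26 January 2027.
Later of the two: 26 January 2027.

2027-01-26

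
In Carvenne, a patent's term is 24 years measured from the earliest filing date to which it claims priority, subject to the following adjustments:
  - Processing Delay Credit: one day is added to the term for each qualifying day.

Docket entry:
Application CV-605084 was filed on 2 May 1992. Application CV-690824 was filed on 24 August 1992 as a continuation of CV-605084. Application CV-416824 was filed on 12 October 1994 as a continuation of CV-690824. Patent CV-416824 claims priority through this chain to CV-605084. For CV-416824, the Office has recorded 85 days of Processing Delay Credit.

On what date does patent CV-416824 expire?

2016-07-26

Earliest priority filing: 2 May 1992.
Base term: 2 May 1992 + 24 years → 2 May 2016.
Processing Delay Credit: +85 days → 26 July 2016.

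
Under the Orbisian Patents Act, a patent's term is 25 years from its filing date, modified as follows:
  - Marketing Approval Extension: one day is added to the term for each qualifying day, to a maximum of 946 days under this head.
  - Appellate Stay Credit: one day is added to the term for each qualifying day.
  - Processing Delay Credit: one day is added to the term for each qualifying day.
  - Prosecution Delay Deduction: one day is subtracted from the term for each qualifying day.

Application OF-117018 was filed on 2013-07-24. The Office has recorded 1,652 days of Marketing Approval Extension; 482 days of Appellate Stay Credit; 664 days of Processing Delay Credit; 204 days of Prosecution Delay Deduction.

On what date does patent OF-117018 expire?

September 24, 2043

Base term: filing date + 25 years → 24 July 2038.
Marketing Approval Extension: 1652 days claimed exceeds the 946-day cap, so +946 days → 24 February 2041.
Appellate Stay Credit: +482 days → 21 June 2042.
Processing Delay Credit: +664 days → 15 April 2044.
Prosecution Delay Deduction: −204 days → 24 September 2043.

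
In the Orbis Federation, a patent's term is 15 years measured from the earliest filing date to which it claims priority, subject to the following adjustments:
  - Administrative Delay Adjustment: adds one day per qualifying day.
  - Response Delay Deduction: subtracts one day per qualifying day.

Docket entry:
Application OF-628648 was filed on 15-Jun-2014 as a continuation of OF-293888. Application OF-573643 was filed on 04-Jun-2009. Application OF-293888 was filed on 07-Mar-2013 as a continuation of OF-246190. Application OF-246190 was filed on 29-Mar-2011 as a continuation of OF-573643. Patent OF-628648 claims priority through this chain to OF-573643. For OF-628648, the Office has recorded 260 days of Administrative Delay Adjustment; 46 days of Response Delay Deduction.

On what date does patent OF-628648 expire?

2025-01-04

Earliest priority filing: 4 June 2009.
Base term: 4 June 2009 + 15 years → 4 June 2024.
Administrative Delay Adjustment: +260 days → 19 February 2025.
Response Delay Deduction: −46 days → 4 January 2025.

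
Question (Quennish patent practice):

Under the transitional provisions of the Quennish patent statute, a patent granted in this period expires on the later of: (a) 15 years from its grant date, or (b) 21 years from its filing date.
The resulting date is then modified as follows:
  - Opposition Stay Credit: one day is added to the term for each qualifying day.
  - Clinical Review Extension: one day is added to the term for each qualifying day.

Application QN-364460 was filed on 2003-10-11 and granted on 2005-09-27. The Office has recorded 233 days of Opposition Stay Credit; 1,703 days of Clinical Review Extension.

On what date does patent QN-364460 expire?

(a) grant + 15 years → 27 September 2020.
(b) filing + 21 years → 11 October 2024.
Later of the two: 11 October 2024.
Opposition Stay Credit: +233 days → 1 June 2025.
Clinical Review Extension: +1703 days → 29 January 2030.

January 29, 2030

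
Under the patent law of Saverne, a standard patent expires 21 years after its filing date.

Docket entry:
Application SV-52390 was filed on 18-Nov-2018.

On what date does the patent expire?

Filing date + 21 years → 18 November 2039.

November 18, 2039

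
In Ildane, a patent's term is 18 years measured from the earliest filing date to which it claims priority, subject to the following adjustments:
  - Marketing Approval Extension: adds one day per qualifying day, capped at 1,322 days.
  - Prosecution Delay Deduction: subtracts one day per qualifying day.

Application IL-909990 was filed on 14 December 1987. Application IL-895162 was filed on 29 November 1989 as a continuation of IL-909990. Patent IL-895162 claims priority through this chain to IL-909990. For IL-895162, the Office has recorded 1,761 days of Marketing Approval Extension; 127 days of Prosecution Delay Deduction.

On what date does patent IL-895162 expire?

Earliest priority filing: 14 December 1987.
Base term: 14 December 1987 + 18 years → 14 December 2005.
Marketing Approval Extension: 1761 days claimed exceeds the 1322-day cap, so +1322 days → 28 July 2009.
Prosecution Delay Deduction: −127 days → 23 March 2009.

March 23, 2009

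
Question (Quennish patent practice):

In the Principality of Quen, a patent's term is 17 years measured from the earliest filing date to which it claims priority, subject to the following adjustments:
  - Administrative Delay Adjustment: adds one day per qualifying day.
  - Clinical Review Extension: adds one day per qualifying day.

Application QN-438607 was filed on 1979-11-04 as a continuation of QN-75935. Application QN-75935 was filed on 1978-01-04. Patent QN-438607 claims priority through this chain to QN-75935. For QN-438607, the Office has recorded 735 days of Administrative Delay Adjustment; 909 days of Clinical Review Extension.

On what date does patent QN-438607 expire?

Earliest priority filing: 4 January 1978.
Base term: 4 January 1978 + 17 years → 4 January 1995.
Administrative Delay Adjustment: +735 days → 8 January 1997.
Clinical Review Extension: +909 days → 6 July 1999.

1999-07-06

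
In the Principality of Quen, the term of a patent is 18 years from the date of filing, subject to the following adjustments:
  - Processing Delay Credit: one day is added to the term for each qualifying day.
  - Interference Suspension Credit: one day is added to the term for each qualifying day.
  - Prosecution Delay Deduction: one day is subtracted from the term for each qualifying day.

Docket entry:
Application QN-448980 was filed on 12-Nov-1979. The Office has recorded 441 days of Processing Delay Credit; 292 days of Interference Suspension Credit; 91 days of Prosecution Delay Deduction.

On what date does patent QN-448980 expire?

Base term: filing date + 18 years → 12 November 1997.
Processing Delay Credit: +441 days → 27 January 1999.
Interference Suspension Credit: +292 days → 15 November 1999.
Prosecution Delay Deduction: −91 days → 16 August 1999.

1999-08-16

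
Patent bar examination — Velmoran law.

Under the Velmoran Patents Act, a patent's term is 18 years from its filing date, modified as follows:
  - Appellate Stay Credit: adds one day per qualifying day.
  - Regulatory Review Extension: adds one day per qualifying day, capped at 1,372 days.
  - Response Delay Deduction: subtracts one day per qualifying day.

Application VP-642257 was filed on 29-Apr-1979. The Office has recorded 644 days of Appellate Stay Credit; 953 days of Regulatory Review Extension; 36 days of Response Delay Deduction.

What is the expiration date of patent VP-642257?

Base term: filing date + 18 years → 29 April 1997.
Appellate Stay Credit: +644 days → 2 February 1999.
Regulatory Review Extension: 953 days (within the 1372-day cap) → +953 days → 12 September 2001.
Response Delay Deduction: −36 days → 7 August 2001.

2001-08-07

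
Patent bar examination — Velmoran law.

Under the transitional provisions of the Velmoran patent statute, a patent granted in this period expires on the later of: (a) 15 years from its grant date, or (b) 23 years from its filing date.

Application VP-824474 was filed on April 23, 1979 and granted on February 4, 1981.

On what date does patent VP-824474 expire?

2002-04-23

(a) grant + 15 years → 4 February 1996.
(b) filing + 23 years → 23 April 2002.
Later of the two: 23 April 2002.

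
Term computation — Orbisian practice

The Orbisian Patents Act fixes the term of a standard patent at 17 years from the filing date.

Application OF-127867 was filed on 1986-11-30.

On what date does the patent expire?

November 30, 2003

Filing date + 17 years → 30 November 2003.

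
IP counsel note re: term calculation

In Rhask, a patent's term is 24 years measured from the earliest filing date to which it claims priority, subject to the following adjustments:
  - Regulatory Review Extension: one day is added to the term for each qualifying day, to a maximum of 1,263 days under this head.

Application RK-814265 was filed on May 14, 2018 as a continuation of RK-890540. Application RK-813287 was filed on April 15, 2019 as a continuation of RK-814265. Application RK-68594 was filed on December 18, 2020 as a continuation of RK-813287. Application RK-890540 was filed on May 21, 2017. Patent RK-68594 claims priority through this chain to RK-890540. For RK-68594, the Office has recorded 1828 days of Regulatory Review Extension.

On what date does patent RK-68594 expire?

2044-11-04

Earliest priority filing: 21 May 2017.
Base term: 21 May 2017 + 24 years → 21 May 2041.
Regulatory Review Extension: 1828 days claimed exceeds the 1263-day cap, so +1263 days → 4 November 2044.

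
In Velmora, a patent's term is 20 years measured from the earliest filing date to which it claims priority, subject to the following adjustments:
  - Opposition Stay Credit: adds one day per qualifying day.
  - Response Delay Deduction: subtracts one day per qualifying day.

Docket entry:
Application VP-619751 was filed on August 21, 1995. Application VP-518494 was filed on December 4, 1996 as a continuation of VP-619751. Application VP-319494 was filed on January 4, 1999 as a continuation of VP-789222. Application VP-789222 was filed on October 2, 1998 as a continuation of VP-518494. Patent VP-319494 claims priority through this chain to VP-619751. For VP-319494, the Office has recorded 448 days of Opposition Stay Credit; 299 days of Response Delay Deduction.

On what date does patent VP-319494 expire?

2016-01-17

Earliest priority filing: 21 August 1995.
Base term: 21 August 1995 + 20 years → 21 August 2015.
Opposition Stay Credit: +448 days → 11 November 2016.
Response Delay Deduction: −299 days → 17 January 2016.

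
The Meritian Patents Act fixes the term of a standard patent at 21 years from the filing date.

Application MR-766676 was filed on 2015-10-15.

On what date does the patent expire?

October 15, 2036

Filing date + 21 years → 15 October 2036.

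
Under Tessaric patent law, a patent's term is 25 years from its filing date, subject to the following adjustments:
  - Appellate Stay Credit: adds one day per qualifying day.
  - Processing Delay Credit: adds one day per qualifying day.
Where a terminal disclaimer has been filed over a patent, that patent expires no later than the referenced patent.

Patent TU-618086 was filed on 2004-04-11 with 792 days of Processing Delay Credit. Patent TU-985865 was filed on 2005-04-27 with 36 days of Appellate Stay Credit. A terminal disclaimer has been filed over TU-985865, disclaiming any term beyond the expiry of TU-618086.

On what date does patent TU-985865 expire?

Natural term of TU-985865:
  Base: filing + 25 years → 27 April 2030.
  Appellate Stay Credit: +36 days → 2 June 2030.
Expiry of referenced patent TU-618086:
  Base: filing + 25 years → 11 April 2029.
  Processing Delay Credit: +792 days → 12 June 2031.
Terminal disclaimer: TU-985865 expires on the earlier of 2 June 2030 and 12 June 2031.

June 2, 2030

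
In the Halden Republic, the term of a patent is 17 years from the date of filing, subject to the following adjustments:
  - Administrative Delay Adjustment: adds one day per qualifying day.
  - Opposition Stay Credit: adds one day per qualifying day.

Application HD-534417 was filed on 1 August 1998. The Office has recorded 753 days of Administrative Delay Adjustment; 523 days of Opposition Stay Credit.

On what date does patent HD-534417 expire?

Base term: filing date + 17 years → 1 August 2015.
Administrative Delay Adjustment: +753 days → 23 August 2017.
Opposition Stay Credit: +523 days → 28 January 2019.

January 28, 2019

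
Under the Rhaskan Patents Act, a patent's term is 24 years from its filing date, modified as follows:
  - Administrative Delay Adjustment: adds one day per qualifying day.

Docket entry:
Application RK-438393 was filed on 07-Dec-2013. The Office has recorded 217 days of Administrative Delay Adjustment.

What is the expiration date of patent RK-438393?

Base term: filing date + 24 years → 7 December 2037.
Administrative Delay Adjustment: +217 days → 12 July 2038.

July 12, 2038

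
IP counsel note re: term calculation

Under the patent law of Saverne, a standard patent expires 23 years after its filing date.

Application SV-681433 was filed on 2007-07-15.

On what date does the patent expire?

Filing date + 23 years → 15 July 2030.

2030-07-15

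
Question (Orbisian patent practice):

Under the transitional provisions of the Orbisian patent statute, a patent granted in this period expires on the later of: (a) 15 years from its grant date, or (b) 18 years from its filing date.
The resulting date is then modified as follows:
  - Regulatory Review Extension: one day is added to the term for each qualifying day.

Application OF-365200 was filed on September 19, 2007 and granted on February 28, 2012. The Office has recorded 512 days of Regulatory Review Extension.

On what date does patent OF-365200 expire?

(a) grant + 15 years → 28 February 2027.
(b) filing + 18 years → 19 September 2025.
Later of the two: 28 February 2027.
Regulatory Review Extension: +512 days → 24 July 2028.

2028-07-24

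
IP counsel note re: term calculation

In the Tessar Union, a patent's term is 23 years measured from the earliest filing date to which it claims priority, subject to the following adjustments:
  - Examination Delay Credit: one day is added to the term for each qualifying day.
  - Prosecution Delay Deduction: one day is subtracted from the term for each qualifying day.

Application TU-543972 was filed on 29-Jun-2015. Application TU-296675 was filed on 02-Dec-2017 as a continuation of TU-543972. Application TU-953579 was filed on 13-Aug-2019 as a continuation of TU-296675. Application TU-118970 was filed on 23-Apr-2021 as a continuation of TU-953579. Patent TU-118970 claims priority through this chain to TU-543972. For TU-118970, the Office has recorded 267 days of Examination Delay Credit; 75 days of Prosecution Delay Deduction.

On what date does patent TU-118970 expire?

2039-01-07

Earliest priority filing: 29 June 2015.
Base term: 29 June 2015 + 23 years → 29 June 2038.
Examination Delay Credit: +267 days → 23 March 2039.
Prosecution Delay Deduction: −75 days → 7 January 2039.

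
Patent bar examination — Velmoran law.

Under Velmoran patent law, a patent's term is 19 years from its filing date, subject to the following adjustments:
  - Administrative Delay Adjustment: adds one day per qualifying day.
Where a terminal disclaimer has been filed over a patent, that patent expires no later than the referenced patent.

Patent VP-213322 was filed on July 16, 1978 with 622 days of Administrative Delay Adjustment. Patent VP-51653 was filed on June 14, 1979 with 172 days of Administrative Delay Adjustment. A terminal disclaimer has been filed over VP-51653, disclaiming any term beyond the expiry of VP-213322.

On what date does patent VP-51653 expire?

Natural term of VP-51653:
  Base: filing + 19 years → 14 June 1998.
  Administrative Delay Adjustment: +172 days → 3 December 1998.
Expiry of referenced patent VP-213322:
  Base: filing + 19 years → 16 July 1997.
  Administrative Delay Adjustment: +622 days → 30 March 1999.
Terminal disclaimer: VP-51653 expires on the earlier of 3 December 1998 and 30 March 1999.

December 3, 1998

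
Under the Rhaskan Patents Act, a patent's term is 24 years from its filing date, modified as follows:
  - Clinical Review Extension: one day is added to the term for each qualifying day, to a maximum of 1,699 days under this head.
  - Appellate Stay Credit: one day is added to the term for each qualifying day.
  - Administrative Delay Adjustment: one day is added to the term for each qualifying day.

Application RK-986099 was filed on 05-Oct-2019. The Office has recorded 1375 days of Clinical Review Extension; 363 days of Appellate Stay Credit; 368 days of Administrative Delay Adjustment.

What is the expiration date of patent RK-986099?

2049-07-11

Base term: filing date + 24 years → 5 October 2043.
Clinical Review Extension: 1375 days (within the 1699-day cap) → +1375 days → 11 July 2047.
Appellate Stay Credit: +363 days → 8 July 2048.
Administrative Delay Adjustment: +368 days → 11 July 2049.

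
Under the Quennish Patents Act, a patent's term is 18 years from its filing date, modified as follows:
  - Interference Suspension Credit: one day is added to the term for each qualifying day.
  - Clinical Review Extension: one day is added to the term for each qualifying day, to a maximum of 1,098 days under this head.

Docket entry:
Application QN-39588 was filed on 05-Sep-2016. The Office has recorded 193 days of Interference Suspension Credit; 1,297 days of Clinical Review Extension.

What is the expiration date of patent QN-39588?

Base term: filing date + 18 years → 5 September 2034.
Interference Suspension Credit: +193 days → 17 March 2035.
Clinical Review Extension: 1297 days claimed exceeds the 1098-day cap, so +1098 days → 19 March 2038.

March 19, 2038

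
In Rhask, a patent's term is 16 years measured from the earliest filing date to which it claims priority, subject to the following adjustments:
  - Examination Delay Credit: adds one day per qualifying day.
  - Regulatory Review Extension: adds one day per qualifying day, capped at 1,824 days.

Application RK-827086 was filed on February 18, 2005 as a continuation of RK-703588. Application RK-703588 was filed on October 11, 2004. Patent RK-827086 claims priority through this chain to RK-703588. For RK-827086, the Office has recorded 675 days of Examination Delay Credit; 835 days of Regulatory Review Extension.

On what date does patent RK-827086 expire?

November 29, 2024

Earliest priority filing: 11 October 2004.
Base term: 11 October 2004 + 16 years → 11 October 2020.
Examination Delay Credit: +675 days → 17 August 2022.
Regulatory Review Extension: 835 days (within the 1824-day cap) → +835 days → 29 November 2024.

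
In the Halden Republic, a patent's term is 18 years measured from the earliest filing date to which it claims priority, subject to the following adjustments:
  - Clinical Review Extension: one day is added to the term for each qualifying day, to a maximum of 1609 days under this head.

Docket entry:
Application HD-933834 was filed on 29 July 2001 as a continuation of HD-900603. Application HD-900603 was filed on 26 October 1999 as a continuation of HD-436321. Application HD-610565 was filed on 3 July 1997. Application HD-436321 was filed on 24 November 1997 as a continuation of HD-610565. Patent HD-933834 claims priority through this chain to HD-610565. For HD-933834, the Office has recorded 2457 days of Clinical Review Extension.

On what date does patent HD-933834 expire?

2019-11-28

Earliest priority filing: 3 July 1997.
Base term: 3 July 1997 + 18 years → 3 July 2015.
Clinical Review Extension: 2457 days claimed exceeds the 1609-day cap, so +1609 days → 28 November 2019.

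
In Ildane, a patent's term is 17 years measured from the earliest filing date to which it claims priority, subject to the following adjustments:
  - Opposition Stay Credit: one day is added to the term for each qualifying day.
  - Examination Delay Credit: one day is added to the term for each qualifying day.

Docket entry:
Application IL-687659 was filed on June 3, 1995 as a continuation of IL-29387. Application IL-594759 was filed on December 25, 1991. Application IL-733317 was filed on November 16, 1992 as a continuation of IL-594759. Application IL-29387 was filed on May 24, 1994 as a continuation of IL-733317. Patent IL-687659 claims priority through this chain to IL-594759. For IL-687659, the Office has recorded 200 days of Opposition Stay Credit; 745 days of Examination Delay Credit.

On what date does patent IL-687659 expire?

2011-07-28

Earliest priority filing: 25 December 1991.
Base term: 25 December 1991 + 17 years → 25 December 2008.
Opposition Stay Credit: +200 days → 13 July 2009.
Examination Delay Credit: +745 days → 28 July 2011.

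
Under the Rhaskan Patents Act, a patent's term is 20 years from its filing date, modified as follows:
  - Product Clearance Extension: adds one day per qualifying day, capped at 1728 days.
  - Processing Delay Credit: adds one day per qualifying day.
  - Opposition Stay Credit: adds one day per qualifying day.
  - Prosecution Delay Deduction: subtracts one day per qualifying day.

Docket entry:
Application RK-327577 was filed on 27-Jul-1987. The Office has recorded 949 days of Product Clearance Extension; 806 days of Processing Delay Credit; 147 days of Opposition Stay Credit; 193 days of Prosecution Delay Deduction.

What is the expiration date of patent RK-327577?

Base term: filing date + 20 years → 27 July 2007.
Product Clearance Extension: 949 days (within the 1728-day cap) → +949 days → 2 March 2010.
Processing Delay Credit: +806 days → 16 May 2012.
Opposition Stay Credit: +147 days → 10 October 2012.
Prosecution Delay Deduction: −193 days → 31 March 2012.

March 31, 2012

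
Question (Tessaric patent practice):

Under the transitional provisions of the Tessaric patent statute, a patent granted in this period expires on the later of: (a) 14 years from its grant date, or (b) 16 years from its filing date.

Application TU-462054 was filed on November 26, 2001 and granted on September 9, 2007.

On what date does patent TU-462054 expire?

2021-09-09

(a) grant + 14 years → 9 September 2021.
(b) filing + 16 years → 26 November 2017.
Later of the two: 9 September 2021.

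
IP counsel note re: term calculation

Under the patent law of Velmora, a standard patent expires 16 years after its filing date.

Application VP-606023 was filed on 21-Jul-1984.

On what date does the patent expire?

2000-07-21

Filing date + 16 years → 21 July 2000.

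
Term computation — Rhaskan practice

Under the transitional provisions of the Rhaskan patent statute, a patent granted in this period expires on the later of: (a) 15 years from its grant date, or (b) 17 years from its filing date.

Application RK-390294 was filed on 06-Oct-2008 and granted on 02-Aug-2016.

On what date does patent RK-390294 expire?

(a) grant + 15 years → 2 August 2031.
(b) filing + 17 years → 6 October 2025.
Later of the two: 2 August 2031.

2031-08-02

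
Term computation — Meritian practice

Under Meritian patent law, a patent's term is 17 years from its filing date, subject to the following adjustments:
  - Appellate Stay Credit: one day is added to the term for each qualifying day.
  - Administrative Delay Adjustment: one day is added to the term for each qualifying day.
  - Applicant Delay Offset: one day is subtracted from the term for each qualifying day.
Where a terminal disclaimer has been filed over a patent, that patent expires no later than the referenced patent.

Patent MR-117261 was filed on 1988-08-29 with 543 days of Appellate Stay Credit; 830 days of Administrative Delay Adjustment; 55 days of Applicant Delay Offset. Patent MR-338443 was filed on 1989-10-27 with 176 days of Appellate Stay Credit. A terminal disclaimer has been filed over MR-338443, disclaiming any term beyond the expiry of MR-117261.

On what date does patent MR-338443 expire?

Natural term of MR-338443:
  Base: filing + 17 years → 27 October 2006.
  Appellate Stay Credit: +176 days → 21 April 2007.
Expiry of referenced patent MR-117261:
  Base: filing + 17 years → 29 August 2005.
  Appellate Stay Credit: +543 days → 23 February 2007.
  Administrative Delay Adjustment: +830 days → 2 June 2009.
  Applicant Delay Offset: −55 days → 8 April 2009.
Terminal disclaimer: MR-338443 expires on the earlier of 21 April 2007 and 8 April 2009.

2007-04-21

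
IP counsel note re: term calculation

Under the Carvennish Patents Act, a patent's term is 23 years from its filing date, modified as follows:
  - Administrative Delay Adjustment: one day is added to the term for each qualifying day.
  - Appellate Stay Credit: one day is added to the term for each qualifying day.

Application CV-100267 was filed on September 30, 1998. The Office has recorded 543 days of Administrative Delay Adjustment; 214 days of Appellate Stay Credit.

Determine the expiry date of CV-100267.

October 27, 2023

Base term: filing date + 23 years → 30 September 2021.
Administrative Delay Adjustment: +543 days → 27 March 2023.
Appellate Stay Credit: +214 days → 27 October 2023.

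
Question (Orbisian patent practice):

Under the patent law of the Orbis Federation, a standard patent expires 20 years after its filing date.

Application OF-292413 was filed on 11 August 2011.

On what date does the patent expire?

August 11, 2031

Filing date + 20 years → 11 August 2031.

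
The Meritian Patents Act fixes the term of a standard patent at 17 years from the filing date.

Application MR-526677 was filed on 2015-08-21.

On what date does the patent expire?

Filing date + 17 years → 21 August 2032.

2032-08-21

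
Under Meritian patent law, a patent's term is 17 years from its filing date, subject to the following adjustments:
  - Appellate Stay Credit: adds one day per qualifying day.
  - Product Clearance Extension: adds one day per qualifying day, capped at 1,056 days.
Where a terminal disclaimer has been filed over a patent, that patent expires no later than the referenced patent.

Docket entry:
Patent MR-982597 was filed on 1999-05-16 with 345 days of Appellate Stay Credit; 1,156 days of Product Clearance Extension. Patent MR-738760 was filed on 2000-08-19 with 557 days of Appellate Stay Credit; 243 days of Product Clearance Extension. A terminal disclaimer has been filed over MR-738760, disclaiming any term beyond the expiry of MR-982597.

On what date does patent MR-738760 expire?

October 28, 2019

Natural term of MR-738760:
  Base: filing + 17 years → 19 August 2017.
  Appellate Stay Credit: +557 days → 27 February 2019.
  Product Clearance Extension: 243 days (within the 1056-day cap) → +243 days → 28 October 2019.
Expiry of referenced patent MR-982597:
  Base: filing + 17 years → 16 May 2016.
  Appellate Stay Credit: +345 days → 26 April 2017.
  Product Clearance Extension: 1156 days claimed exceeds the 1056-day cap, so +1056 days → 17 March 2020.
Terminal disclaimer: MR-738760 expires on the earlier of 28 October 2019 and 17 March 2020.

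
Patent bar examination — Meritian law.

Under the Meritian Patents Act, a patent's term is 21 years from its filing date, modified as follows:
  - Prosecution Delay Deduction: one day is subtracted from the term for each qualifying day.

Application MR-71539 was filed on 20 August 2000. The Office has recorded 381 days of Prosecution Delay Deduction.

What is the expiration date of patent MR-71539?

Base term: filing date + 21 years → 20 August 2021.
Prosecution Delay Deduction: −381 days → 4 August 2020.

2020-08-04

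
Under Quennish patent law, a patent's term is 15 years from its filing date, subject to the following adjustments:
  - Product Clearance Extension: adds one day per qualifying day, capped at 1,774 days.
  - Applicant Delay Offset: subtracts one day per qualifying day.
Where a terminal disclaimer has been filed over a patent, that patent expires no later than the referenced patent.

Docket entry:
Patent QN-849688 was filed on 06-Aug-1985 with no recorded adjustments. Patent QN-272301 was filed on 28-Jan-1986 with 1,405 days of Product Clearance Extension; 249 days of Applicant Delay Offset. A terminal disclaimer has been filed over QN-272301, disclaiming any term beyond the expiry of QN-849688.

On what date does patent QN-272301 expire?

Natural term of QN-272301:
  Base: filing + 15 years → 28 January 2001.
  Product Clearance Extension: 1405 days (within the 1774-day cap) → +1405 days → 3 December 2004.
  Applicant Delay Offset: −249 days → 29 March 2004.
Expiry of referenced patent QN-849688:
  Base: filing + 15 years → 6 August 2000.
Terminal disclaimer: QN-272301 expires on the earlier of 29 March 2004 and 6 August 2000.

2000-08-06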